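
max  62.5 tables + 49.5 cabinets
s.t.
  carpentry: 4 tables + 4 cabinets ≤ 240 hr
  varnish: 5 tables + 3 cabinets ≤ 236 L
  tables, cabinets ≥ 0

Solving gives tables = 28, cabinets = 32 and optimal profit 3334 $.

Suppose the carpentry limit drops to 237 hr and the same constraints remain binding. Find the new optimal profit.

3311.5

Check each constraint at x*: carpentry 240/240 (tight); varnish 236/236 (tight).
Dual feasibility on the basic columns requires 4·y_carpentry + 5·y_varnish = 62.5, 4·y_carpentry + 3·y_varnish = 49.5.
Solving: y_carpentry = 7.5, y_varnish = 6.5.
Δz = y_carpentry·Δb = 7.5 × (-3) = -22.5, so new z* = 3334 − 22.5 = 3311.5.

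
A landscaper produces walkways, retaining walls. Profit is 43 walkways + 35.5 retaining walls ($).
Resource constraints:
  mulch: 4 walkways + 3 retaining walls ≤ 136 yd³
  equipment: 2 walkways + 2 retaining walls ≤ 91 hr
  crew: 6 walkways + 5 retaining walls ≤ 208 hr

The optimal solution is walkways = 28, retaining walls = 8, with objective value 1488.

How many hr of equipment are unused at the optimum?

19

equipment used = 2·28 + 2·8 = 72; slack = 91 − 72 = 19.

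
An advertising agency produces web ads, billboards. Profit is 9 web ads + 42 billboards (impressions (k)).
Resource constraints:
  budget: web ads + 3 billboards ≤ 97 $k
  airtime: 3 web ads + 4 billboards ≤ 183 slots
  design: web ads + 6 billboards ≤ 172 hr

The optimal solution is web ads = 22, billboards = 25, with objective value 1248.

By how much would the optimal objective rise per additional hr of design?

5

At the optimum: budget uses 97 of 97 (binding); airtime uses 166 of 183 (slack = 17); design uses 172 of 172 (binding).
Slack constraints have shadow price 0 (complementary slackness).
The binding rows give the dual system: 1·y_budget + 1·y_design = 9 and 3·y_budget + 6·y_design = 42.
→ y_budget = 4 and y_design = 5.
Shadow price of design = 5.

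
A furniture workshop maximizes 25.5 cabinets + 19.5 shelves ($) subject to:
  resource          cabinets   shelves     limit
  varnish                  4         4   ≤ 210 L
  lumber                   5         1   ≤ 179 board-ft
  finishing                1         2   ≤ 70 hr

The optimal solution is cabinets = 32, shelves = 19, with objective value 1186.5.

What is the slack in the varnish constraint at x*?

6

varnish used = 4·32 + 4·19 = 204; slack = 210 − 204 = 6.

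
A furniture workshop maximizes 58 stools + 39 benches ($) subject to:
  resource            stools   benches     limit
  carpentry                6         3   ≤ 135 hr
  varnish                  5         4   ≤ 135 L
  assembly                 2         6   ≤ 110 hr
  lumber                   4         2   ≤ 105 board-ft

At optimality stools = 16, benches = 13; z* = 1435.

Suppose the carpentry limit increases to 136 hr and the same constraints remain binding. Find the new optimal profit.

1444

Check each constraint at x*: carpentry 135/135 (tight); varnish 132/135 (slack 3); assembly 110/110 (tight); lumber 90/105 (slack 15).
By complementary slackness, y = 0 for the non-binding constraints.
The binding rows give the dual system: 6·y_carpentry + 2·y_assembly = 58 and 3·y_carpentry + 6·y_assembly = 39.
→ y_carpentry = 9 and y_assembly = 2.
Δz = y_carpentry·Δb = 9 × (1) = 9, so new z* = 1435 + 9 = 1444.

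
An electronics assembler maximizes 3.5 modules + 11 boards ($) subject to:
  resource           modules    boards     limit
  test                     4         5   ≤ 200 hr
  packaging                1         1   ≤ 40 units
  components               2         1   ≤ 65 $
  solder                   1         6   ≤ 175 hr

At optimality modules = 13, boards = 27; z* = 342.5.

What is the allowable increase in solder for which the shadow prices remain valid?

65

Binding constraints: packaging, solder. The basis is B = [[1,1],[1,6]] with det 5.
Per unit increase in solder, x* moves by d = (-0.2, 0.2).
The basis stays optimal until modules reaches 0; allowable increase = 65 hr.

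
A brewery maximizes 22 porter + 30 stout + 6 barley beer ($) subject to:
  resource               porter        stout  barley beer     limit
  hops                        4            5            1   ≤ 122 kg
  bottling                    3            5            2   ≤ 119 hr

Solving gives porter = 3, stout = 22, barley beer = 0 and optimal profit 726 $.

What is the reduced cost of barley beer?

Check each constraint at x*: hops 122/122 (tight); bottling 119/119 (tight).
From A_Bᵀ y = c: 4·y_hops + 3·y_bottling = 22; 5·y_hops + 5·y_bottling = 30.
→ y_hops = 4 and y_bottling = 2.
Reduced cost of barley beer: c₃ − yᵀa₃ = 6 − (4·1 + 2·2) = 6 − 8 = -2.

-2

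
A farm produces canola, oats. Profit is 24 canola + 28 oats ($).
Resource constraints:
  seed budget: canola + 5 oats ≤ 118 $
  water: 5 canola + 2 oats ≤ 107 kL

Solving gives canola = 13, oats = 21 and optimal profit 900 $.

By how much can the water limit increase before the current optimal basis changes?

Binding constraints: seed budget, water. The basis is B = [[1,5],[5,2]] with det -23.
Per unit increase in water, x* moves by d = (0.2174, -0.0435).
The basis stays optimal until oats reaches 0; allowable increase = 483 kL.

483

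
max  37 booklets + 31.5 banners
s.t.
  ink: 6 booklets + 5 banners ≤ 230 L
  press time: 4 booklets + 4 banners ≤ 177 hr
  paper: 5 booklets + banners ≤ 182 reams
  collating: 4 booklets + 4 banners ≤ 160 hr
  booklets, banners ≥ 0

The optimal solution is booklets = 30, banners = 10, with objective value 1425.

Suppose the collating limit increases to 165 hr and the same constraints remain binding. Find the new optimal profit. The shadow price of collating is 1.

1430

Δb = 5, so new z* = 1425 + (1)·(5) = 1425 + 5 = 1430.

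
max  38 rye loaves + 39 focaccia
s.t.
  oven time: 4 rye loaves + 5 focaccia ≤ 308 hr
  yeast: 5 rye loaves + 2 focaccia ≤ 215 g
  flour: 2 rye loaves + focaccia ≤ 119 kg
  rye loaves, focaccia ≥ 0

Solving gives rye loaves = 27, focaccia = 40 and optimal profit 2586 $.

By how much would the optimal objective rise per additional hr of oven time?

At the optimum: oven time uses 308 of 308 (binding); yeast uses 215 of 215 (binding); flour uses 94 of 119 (slack = 25).
By complementary slackness, y = 0 for the non-binding constraint.
The binding rows give the dual system: 4·y_oven time + 5·y_yeast = 38 and 5·y_oven time + 2·y_yeast = 39.
→ y_oven time = 7 and y_yeast = 2.
Shadow price of oven time = 7.

7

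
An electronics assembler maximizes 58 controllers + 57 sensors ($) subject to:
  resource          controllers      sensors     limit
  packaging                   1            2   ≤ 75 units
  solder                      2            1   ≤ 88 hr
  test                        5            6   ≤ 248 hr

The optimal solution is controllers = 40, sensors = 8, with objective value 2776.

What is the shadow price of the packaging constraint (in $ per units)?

At the optimum: packaging uses 56 of 75 (slack = 19); solder uses 88 of 88 (binding); test uses 248 of 248 (binding).
By complementary slackness, y = 0 for the non-binding constraint.
The binding rows give the dual system: 2·y_solder + 5·y_test = 58 and 1·y_solder + 6·y_test = 57.
→ y_solder = 9 and y_test = 8.
Shadow price of packaging = 0.

0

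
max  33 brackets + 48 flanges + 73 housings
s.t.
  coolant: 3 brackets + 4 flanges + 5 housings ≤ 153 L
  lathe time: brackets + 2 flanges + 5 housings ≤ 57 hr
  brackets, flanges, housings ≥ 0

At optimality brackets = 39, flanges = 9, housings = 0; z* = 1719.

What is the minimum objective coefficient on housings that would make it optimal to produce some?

75

At the optimum: coolant uses 153 of 153 (binding); lathe time uses 57 of 57 (binding).
The binding rows give the dual system: 3·y_coolant + 1·y_lathe time = 33 and 4·y_coolant + 2·y_lathe time = 48.
This yields shadow prices y_coolant = 9, y_lathe time = 6.
housings enters the basis when its profit ≥ yᵀa₃ = 9·5 + 6·5 = 75.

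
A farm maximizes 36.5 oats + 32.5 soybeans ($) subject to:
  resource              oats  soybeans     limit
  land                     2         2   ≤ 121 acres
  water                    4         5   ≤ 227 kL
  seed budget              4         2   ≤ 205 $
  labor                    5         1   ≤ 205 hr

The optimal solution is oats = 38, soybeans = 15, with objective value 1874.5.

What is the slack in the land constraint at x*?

land used = 2·38 + 2·15 = 106; slack = 121 − 106 = 15.

15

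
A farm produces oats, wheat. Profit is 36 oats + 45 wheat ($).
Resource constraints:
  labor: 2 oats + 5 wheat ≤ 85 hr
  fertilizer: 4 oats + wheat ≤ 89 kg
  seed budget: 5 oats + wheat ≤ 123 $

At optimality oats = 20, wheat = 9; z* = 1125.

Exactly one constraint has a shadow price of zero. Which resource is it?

labor: 85/85 (binding)
fertilizer: 89/89 (binding)
seed budget: 109/123 (slack 14)
By complementary slackness, a constraint with positive slack has shadow price 0 → seed budget.

seed budget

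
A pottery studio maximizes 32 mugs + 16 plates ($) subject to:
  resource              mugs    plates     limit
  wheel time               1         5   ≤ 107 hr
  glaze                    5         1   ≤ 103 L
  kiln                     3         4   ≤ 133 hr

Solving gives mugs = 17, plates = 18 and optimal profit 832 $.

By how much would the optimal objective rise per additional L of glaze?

Binding: wheel time and glaze. Non-binding: kiln (10 unused).
By complementary slackness, y = 0 for the non-binding constraint.
The binding rows give the dual system: 1·y_wheel time + 5·y_glaze = 32 and 5·y_wheel time + 1·y_glaze = 16.
This yields shadow prices y_wheel time = 2, y_glaze = 6.
Shadow price of glaze = 6.

6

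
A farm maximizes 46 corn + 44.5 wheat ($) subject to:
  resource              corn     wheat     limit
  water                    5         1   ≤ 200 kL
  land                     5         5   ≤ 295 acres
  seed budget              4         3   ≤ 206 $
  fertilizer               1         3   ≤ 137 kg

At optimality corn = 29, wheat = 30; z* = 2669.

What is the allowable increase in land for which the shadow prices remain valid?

10

Binding constraints: land, seed budget. The basis is B = [[5,5],[4,3]] with det -5.
Per unit increase in land, x* moves by d = (-0.6, 0.8).
The basis stays optimal until fertilizer becomes binding; allowable increase = 10 acres.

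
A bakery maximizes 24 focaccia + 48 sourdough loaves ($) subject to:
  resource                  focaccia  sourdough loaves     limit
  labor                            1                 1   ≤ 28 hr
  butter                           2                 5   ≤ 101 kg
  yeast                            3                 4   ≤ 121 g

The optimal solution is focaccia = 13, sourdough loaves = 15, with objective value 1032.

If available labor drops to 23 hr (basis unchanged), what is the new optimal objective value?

At the optimum: labor uses 28 of 28 (binding); butter uses 101 of 101 (binding); yeast uses 99 of 121 (slack = 22).
Slack constraints have shadow price 0 (complementary slackness).
From A_Bᵀ y = c: 1·y_labor + 2·y_butter = 24; 1·y_labor + 5·y_butter = 48.
→ y_labor = 8 and y_butter = 8.
Δz = y_labor·Δb = 8 × (-5) = -40, so new z* = 1032 − 40 = 992.

992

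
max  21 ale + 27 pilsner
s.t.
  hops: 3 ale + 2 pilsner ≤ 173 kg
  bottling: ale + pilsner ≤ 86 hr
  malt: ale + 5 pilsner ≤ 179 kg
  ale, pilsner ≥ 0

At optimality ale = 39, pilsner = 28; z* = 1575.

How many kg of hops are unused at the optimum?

0

hops used = 3·39 + 2·28 = 173; slack = 173 − 173 = 0.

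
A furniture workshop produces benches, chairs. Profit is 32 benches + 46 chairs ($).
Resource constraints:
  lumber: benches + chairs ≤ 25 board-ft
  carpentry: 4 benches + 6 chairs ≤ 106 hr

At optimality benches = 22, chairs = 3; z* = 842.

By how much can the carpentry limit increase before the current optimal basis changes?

Binding constraints: lumber, carpentry. The basis is B = [[1,1],[4,6]] with det 2.
Per unit increase in carpentry, x* moves by d = (-0.5, 0.5).
The basis stays optimal until benches reaches 0; allowable increase = 44 hr.

44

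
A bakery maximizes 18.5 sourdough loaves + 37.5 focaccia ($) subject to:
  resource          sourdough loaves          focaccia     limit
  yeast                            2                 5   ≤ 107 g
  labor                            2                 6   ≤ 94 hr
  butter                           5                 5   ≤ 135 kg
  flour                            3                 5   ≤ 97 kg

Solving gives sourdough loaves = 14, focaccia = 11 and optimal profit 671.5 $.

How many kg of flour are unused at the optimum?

flour used = 3·14 + 5·11 = 97; slack = 97 − 97 = 0.

0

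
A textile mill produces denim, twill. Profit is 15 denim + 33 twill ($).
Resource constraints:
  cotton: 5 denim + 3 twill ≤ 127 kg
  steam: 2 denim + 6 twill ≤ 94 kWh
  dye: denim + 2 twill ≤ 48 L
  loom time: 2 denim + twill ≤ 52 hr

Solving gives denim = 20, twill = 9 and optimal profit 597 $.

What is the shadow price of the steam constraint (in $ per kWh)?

5

At the optimum: cotton uses 127 of 127 (binding); steam uses 94 of 94 (binding); dye uses 38 of 48 (slack = 10); loom time uses 49 of 52 (slack = 3).
By complementary slackness, y = 0 for the non-binding constraints.
From A_Bᵀ y = c: 5·y_cotton + 2·y_steam = 15; 3·y_cotton + 6·y_steam = 33.
→ y_cotton = 1 and y_steam = 5.
Shadow price of steam = 5.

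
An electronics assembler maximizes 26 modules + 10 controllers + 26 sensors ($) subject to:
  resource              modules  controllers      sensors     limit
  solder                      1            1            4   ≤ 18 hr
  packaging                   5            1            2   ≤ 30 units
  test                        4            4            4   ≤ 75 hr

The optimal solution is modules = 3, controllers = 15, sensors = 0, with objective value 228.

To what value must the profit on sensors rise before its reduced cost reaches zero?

32

Check each constraint at x*: solder 18/18 (tight); packaging 30/30 (tight); test 72/75 (slack 3).
Since test is not tight, its dual is 0.
The binding rows give the dual system: 1·y_solder + 5·y_packaging = 26 and 1·y_solder + 1·y_packaging = 10.
→ y_solder = 6 and y_packaging = 4.
sensors enters the basis when its profit ≥ yᵀa₃ = 6·4 + 4·2 = 32.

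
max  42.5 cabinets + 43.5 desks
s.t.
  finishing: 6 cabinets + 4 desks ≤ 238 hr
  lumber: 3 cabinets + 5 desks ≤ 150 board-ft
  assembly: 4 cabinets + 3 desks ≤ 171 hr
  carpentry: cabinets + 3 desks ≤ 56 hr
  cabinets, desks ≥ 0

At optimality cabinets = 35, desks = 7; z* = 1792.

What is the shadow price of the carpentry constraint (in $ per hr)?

Binding: finishing and carpentry. Non-binding: lumber (10 unused), assembly (10 unused).
Slack constraints have shadow price 0 (complementary slackness).
The binding rows give the dual system: 6·y_finishing + 1·y_carpentry = 42.5 and 4·y_finishing + 3·y_carpentry = 43.5.
→ y_finishing = 6 and y_carpentry = 6.5.
Shadow price of carpentry = 6.5.

6.5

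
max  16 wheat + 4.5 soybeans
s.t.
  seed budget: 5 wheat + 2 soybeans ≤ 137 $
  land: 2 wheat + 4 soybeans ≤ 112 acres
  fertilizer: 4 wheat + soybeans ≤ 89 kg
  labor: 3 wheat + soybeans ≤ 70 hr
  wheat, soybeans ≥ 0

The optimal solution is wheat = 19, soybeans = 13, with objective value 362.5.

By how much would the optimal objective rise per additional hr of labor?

2

At the optimum: seed budget uses 121 of 137 (slack = 16); land uses 90 of 112 (slack = 22); fertilizer uses 89 of 89 (binding); labor uses 70 of 70 (binding).
Slack constraints have shadow price 0 (complementary slackness).
Dual feasibility on the basic columns requires 4·y_fertilizer + 3·y_labor = 16, 1·y_fertilizer + 1·y_labor = 4.5.
→ y_fertilizer = 2.5 and y_labor = 2.
Shadow price of labor = 2.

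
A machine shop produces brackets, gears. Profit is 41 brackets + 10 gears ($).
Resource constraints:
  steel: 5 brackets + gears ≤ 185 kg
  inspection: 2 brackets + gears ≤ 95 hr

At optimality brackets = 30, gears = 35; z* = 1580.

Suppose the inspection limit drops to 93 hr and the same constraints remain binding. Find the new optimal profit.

1574

At the optimum: steel uses 185 of 185 (binding); inspection uses 95 of 95 (binding).
From A_Bᵀ y = c: 5·y_steel + 2·y_inspection = 41; 1·y_steel + 1·y_inspection = 10.
→ y_steel = 7 and y_inspection = 3.
Δz = y_inspection·Δb = 3 × (-2) = -6, so new z* = 1580 − 6 = 1574.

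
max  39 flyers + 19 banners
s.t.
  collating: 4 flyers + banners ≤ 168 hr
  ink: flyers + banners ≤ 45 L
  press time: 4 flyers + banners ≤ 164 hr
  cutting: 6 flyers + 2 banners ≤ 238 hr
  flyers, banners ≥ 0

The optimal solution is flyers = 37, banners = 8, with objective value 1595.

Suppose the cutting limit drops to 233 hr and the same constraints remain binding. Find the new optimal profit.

Binding: ink and cutting. Non-binding: collating (12 unused), press time (8 unused).
Slack constraints have shadow price 0 (complementary slackness).
Dual feasibility on the basic columns requires 1·y_ink + 6·y_cutting = 39, 1·y_ink + 2·y_cutting = 19.
→ y_ink = 9 and y_cutting = 5.
Δz = y_cutting·Δb = 5 × (-5) = -25, so new z* = 1595 − 25 = 1570.

1570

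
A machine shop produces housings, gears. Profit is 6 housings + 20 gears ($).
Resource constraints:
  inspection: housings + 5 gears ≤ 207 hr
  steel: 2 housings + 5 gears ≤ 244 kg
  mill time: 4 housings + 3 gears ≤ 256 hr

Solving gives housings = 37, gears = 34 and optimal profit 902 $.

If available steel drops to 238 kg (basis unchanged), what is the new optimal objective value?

890

Binding: inspection and steel. Non-binding: mill time (6 unused).
By complementary slackness, y = 0 for the non-binding constraint.
The binding rows give the dual system: 1·y_inspection + 2·y_steel = 6 and 5·y_inspection + 5·y_steel = 20.
Solving: y_inspection = 2, y_steel = 2.
Δz = y_steel·Δb = 2 × (-6) = -12, so new z* = 902 − 12 = 890.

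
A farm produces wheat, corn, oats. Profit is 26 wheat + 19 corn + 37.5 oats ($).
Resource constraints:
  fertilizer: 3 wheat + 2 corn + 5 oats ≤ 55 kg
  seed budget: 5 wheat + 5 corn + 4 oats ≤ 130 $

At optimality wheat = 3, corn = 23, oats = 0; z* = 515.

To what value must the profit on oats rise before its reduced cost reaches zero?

Check each constraint at x*: fertilizer 55/55 (tight); seed budget 130/130 (tight).
From A_Bᵀ y = c: 3·y_fertilizer + 5·y_seed budget = 26; 2·y_fertilizer + 5·y_seed budget = 19.
Solving: y_fertilizer = 7, y_seed budget = 1.
oats enters the basis when its profit ≥ yᵀa₃ = 7·5 + 1·4 = 39.

39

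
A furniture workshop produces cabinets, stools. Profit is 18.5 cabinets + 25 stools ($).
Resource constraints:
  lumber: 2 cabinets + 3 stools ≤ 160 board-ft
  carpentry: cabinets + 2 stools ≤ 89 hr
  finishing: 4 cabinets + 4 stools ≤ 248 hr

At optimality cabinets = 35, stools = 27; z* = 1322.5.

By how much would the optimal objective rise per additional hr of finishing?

Check each constraint at x*: lumber 151/160 (slack 9); carpentry 89/89 (tight); finishing 248/248 (tight).
Since lumber is not tight, its dual is 0.
The binding rows give the dual system: 1·y_carpentry + 4·y_finishing = 18.5 and 2·y_carpentry + 4·y_finishing = 25.
→ y_carpentry = 6.5 and y_finishing = 3.
Shadow price of finishing = 3.

3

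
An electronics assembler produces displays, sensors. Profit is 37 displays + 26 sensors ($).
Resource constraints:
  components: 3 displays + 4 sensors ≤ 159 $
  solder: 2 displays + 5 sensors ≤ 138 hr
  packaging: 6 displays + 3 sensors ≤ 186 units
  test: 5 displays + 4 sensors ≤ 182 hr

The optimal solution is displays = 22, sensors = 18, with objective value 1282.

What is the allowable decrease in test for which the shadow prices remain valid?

Binding constraints: packaging, test. The basis is B = [[6,3],[5,4]] with det 9.
Per unit decrease in test, x* moves by d = (0.3333, -0.6667).
The basis stays optimal until sensors reaches 0; allowable decrease = 27 hr.

27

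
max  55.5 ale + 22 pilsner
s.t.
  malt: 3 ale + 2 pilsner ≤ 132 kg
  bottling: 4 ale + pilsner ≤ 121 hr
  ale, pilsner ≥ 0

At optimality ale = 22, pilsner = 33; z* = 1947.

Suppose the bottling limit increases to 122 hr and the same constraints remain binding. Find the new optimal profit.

1956

At the optimum: malt uses 132 of 132 (binding); bottling uses 121 of 121 (binding).
The binding rows give the dual system: 3·y_malt + 4·y_bottling = 55.5 and 2·y_malt + 1·y_bottling = 22.
This yields shadow prices y_malt = 6.5, y_bottling = 9.
Δz = y_bottling·Δb = 9 × (1) = 9, so new z* = 1947 + 9 = 1956.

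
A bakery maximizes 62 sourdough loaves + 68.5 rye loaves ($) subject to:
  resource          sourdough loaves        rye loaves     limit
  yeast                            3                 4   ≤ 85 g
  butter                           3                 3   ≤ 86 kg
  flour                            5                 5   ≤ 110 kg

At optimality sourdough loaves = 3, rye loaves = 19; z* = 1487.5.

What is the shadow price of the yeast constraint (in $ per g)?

At the optimum: yeast uses 85 of 85 (binding); butter uses 66 of 86 (slack = 20); flour uses 110 of 110 (binding).
Slack constraints have shadow price 0 (complementary slackness).
Dual feasibility on the basic columns requires 3·y_yeast + 5·y_flour = 62, 4·y_yeast + 5·y_flour = 68.5.
This yields shadow prices y_yeast = 6.5, y_flour = 8.5.
Shadow price of yeast = 6.5.

6.5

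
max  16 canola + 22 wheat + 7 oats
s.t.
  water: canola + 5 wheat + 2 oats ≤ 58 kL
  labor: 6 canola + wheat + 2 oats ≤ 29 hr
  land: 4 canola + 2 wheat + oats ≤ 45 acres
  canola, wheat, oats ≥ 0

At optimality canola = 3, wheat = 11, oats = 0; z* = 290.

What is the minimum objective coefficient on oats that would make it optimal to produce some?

At the optimum: water uses 58 of 58 (binding); labor uses 29 of 29 (binding); land uses 34 of 45 (slack = 11).
By complementary slackness, y = 0 for the non-binding constraint.
Dual feasibility on the basic columns requires 1·y_water + 6·y_labor = 16, 5·y_water + 1·y_labor = 22.
This yields shadow prices y_water = 4, y_labor = 2.
oats enters the basis when its profit ≥ yᵀa₃ = 4·2 + 2·2 = 12.

12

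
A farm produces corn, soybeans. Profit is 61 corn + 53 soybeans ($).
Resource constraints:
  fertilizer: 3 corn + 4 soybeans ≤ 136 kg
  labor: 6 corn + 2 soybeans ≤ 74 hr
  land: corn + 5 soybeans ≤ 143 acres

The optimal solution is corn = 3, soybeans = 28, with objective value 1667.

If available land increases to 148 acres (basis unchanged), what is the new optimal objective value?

Binding: labor and land. Non-binding: fertilizer (15 unused).
By complementary slackness, y = 0 for the non-binding constraint.
The binding rows give the dual system: 6·y_labor + 1·y_land = 61 and 2·y_labor + 5·y_land = 53.
Solving: y_labor = 9, y_land = 7.
Δz = y_land·Δb = 7 × (5) = 35, so new z* = 1667 + 35 = 1702.

1702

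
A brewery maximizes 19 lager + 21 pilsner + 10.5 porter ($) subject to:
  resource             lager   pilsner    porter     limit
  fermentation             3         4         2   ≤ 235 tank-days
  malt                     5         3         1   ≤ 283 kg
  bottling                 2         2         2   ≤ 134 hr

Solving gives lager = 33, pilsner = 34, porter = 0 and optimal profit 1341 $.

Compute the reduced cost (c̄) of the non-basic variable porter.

Binding: fermentation and bottling. Non-binding: malt (16 unused).
By complementary slackness, y = 0 for the non-binding constraint.
The binding rows give the dual system: 3·y_fermentation + 2·y_bottling = 19 and 4·y_fermentation + 2·y_bottling = 21.
This yields shadow prices y_fermentation = 2, y_bottling = 6.5.
Reduced cost of porter: c₃ − yᵀa₃ = 10.5 − (2·2 + 6.5·2) = 10.5 − 17 = -6.5.

-6.5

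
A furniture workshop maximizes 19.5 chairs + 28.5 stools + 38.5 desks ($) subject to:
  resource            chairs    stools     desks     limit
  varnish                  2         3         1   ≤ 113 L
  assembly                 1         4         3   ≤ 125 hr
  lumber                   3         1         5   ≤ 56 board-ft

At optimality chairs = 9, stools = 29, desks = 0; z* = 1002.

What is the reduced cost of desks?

At the optimum: varnish uses 105 of 113 (slack = 8); assembly uses 125 of 125 (binding); lumber uses 56 of 56 (binding).
By complementary slackness, y = 0 for the non-binding constraint.
From A_Bᵀ y = c: 1·y_assembly + 3·y_lumber = 19.5; 4·y_assembly + 1·y_lumber = 28.5.
Solving: y_assembly = 6, y_lumber = 4.5.
Reduced cost of desks: c₃ − yᵀa₃ = 38.5 − (6·3 + 4.5·5) = 38.5 − 40.5 = -2.

-2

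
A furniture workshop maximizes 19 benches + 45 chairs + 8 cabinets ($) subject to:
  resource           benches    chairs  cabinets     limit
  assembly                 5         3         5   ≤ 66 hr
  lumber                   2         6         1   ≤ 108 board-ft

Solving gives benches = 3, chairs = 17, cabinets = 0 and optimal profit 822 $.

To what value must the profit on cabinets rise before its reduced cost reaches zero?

Both assembly and lumber are binding at x*.
Dual feasibility on the basic columns requires 5·y_assembly + 2·y_lumber = 19, 3·y_assembly + 6·y_lumber = 45.
Solving: y_assembly = 1, y_lumber = 7.
cabinets enters the basis when its profit ≥ yᵀa₃ = 1·5 + 7·1 = 12.

12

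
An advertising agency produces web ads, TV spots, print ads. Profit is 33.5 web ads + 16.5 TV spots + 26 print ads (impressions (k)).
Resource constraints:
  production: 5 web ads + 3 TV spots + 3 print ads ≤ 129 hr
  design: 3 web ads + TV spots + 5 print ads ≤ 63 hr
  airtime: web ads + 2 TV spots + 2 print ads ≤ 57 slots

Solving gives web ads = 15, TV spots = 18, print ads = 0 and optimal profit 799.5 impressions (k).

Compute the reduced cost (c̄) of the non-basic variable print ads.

-8.5

Check each constraint at x*: production 129/129 (tight); design 63/63 (tight); airtime 51/57 (slack 6).
Since airtime is not tight, its dual is 0.
From A_Bᵀ y = c: 5·y_production + 3·y_design = 33.5; 3·y_production + 1·y_design = 16.5.
→ y_production = 4 and y_design = 4.5.
Reduced cost of print ads: c₃ − yᵀa₃ = 26 − (4·3 + 4.5·5) = 26 − 34.5 = -8.5.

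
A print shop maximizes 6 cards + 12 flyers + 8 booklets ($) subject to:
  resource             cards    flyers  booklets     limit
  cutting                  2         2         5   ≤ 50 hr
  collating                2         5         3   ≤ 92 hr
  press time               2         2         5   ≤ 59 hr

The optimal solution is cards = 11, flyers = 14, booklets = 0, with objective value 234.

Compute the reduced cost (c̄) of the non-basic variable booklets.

Check each constraint at x*: cutting 50/50 (tight); collating 92/92 (tight); press time 50/59 (slack 9).
By complementary slackness, y = 0 for the non-binding constraint.
The binding rows give the dual system: 2·y_cutting + 2·y_collating = 6 and 2·y_cutting + 5·y_collating = 12.
Solving: y_cutting = 1, y_collating = 2.
Reduced cost of booklets: c₃ − yᵀa₃ = 8 − (1·5 + 2·3) = 8 − 11 = -3.

-3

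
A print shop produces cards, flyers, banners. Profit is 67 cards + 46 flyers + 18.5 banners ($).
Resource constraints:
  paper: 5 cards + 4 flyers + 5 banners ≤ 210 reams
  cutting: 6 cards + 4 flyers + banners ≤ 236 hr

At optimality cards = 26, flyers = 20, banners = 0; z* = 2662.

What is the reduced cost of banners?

-1

Check each constraint at x*: paper 210/210 (tight); cutting 236/236 (tight).
The binding rows give the dual system: 5·y_paper + 6·y_cutting = 67 and 4·y_paper + 4·y_cutting = 46.
This yields shadow prices y_paper = 2, y_cutting = 9.5.
Reduced cost of banners: c₃ − yᵀa₃ = 18.5 − (2·5 + 9.5·1) = 18.5 − 19.5 = -1.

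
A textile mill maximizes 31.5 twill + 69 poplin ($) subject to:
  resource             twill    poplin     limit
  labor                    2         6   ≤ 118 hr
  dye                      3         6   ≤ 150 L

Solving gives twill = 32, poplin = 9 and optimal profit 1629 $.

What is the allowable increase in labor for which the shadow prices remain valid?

Binding constraints: labor, dye. The basis is B = [[2,6],[3,6]] with det -6.
Per unit increase in labor, x* moves by d = (-1, 0.5).
The basis stays optimal until twill reaches 0; allowable increase = 32 hr.

32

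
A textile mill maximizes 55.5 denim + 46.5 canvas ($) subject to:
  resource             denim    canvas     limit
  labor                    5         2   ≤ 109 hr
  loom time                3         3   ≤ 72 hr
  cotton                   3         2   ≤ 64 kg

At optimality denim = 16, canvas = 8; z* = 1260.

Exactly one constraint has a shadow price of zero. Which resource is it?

labor: 96/109 (slack 13)
loom time: 72/72 (binding)
cotton: 64/64 (binding)
By complementary slackness, a constraint with positive slack has shadow price 0 → labor.

labor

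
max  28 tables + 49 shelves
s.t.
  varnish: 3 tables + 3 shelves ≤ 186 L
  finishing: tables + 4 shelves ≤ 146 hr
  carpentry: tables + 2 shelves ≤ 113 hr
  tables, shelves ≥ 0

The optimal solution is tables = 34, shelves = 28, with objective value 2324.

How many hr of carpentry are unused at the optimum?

23

carpentry used = 1·34 + 2·28 = 90; slack = 113 − 90 = 23.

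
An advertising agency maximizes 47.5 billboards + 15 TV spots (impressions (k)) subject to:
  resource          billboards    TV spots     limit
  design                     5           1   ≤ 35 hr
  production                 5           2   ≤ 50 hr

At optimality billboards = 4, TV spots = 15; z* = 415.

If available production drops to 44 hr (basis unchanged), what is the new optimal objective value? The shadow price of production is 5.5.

382

Δb = -6, so new z* = 415 + (5.5)·(-6) = 415 − 33 = 382.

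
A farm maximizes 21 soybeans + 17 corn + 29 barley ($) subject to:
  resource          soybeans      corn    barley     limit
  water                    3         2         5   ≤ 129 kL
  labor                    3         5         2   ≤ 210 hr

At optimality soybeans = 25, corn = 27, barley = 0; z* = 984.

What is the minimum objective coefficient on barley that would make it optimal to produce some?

32

Both water and labor are binding at x*.
Dual feasibility on the basic columns requires 3·y_water + 3·y_labor = 21, 2·y_water + 5·y_labor = 17.
Solving: y_water = 6, y_labor = 1.
barley enters the basis when its profit ≥ yᵀa₃ = 6·5 + 1·2 = 32.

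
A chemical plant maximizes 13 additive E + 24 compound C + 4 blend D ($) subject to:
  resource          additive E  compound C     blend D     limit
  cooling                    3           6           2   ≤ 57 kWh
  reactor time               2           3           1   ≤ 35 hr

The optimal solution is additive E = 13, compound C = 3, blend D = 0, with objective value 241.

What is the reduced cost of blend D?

-4

Both cooling and reactor time are binding at x*.
The binding rows give the dual system: 3·y_cooling + 2·y_reactor time = 13 and 6·y_cooling + 3·y_reactor time = 24.
Solving: y_cooling = 3, y_reactor time = 2.
Reduced cost of blend D: c₃ − yᵀa₃ = 4 − (3·2 + 2·1) = 4 − 8 = -4.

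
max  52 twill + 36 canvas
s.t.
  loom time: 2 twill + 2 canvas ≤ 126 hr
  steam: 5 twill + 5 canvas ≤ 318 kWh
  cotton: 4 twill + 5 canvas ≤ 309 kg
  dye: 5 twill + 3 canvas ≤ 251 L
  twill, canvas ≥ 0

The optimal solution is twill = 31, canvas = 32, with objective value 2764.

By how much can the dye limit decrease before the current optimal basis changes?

Binding constraints: loom time, dye. The basis is B = [[2,2],[5,3]] with det -4.
Per unit decrease in dye, x* moves by d = (-0.5, 0.5).
The basis stays optimal until cotton becomes binding; allowable decrease = 50 L.

50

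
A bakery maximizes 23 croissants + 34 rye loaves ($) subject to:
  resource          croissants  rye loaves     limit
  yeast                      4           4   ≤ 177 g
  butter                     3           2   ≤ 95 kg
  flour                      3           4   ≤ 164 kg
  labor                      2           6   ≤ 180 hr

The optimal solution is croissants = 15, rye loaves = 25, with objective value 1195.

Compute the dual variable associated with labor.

At the optimum: yeast uses 160 of 177 (slack = 17); butter uses 95 of 95 (binding); flour uses 145 of 164 (slack = 19); labor uses 180 of 180 (binding).
Since yeast, flour are not tight, their duals are 0.
From A_Bᵀ y = c: 3·y_butter + 2·y_labor = 23; 2·y_butter + 6·y_labor = 34.
This yields shadow prices y_butter = 5, y_labor = 4.
Shadow price of labor = 4.

4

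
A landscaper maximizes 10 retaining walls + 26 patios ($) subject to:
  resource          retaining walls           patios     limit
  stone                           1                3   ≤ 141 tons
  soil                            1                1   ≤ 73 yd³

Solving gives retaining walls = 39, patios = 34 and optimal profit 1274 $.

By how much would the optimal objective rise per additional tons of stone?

8

Both stone and soil are binding at x*.
Dual feasibility on the basic columns requires 1·y_stone + 1·y_soil = 10, 3·y_stone + 1·y_soil = 26.
This yields shadow prices y_stone = 8, y_soil = 2.
Shadow price of stone = 8.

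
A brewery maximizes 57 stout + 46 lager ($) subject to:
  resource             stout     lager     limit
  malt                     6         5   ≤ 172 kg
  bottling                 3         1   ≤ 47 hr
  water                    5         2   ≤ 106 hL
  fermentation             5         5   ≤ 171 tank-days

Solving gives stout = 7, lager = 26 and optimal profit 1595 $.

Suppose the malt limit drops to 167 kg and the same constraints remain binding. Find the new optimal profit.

1550

Binding: malt and bottling. Non-binding: water (19 unused), fermentation (6 unused).
Since water, fermentation are not tight, their duals are 0.
From A_Bᵀ y = c: 6·y_malt + 3·y_bottling = 57; 5·y_malt + 1·y_bottling = 46.
Solving: y_malt = 9, y_bottling = 1.
Δz = y_malt·Δb = 9 × (-5) = -45, so new z* = 1595 − 45 = 1550.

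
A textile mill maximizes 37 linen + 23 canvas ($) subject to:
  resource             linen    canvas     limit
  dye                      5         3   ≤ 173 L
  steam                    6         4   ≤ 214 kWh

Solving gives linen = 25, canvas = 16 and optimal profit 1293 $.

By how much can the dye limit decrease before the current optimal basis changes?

12.5

Binding constraints: dye, steam. The basis is B = [[5,3],[6,4]] with det 2.
Per unit decrease in dye, x* moves by d = (-2, 3).
The basis stays optimal until linen reaches 0; allowable decrease = 12.5 L.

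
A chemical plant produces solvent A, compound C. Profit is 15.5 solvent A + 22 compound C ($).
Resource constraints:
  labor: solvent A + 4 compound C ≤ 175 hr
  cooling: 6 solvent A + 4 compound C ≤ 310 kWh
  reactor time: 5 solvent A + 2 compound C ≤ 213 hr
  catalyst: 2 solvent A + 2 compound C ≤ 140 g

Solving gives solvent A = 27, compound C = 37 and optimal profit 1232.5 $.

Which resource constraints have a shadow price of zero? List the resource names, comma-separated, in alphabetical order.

labor: 175/175 (binding)
cooling: 310/310 (binding)
reactor time: 209/213 (slack 4)
catalyst: 128/140 (slack 12)
By complementary slackness, a constraint with positive slack has shadow price 0 → catalyst, reactor time.

catalyst, reactor time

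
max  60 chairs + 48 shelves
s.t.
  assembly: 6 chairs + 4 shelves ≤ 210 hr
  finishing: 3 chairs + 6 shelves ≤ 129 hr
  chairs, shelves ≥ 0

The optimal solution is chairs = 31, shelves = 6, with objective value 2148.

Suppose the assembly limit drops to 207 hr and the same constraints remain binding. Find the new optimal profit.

2121

At the optimum: assembly uses 210 of 210 (binding); finishing uses 129 of 129 (binding).
Dual feasibility on the basic columns requires 6·y_assembly + 3·y_finishing = 60, 4·y_assembly + 6·y_finishing = 48.
→ y_assembly = 9 and y_finishing = 2.
Δz = y_assembly·Δb = 9 × (-3) = -27, so new z* = 2148 − 27 = 2121.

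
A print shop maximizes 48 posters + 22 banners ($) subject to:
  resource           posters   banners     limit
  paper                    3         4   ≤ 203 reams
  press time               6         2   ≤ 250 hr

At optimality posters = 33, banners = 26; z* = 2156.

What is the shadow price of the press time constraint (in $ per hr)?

7

Both paper and press time are binding at x*.
Dual feasibility on the basic columns requires 3·y_paper + 6·y_press time = 48, 4·y_paper + 2·y_press time = 22.
This yields shadow prices y_paper = 2, y_press time = 7.
Shadow price of press time = 7.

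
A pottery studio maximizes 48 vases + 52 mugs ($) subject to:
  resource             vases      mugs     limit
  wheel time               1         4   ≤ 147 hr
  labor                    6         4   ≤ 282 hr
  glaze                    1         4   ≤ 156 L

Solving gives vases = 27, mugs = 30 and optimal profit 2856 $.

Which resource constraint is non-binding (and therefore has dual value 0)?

wheel time: 147/147 (binding)
labor: 282/282 (binding)
glaze: 147/156 (slack 9)
By complementary slackness, a constraint with positive slack has shadow price 0 → glaze.

glaze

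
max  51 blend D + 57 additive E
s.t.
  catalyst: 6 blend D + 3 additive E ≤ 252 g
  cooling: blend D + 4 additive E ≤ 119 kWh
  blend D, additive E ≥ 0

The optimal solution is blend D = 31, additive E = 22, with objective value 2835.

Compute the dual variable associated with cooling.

At the optimum: catalyst uses 252 of 252 (binding); cooling uses 119 of 119 (binding).
From A_Bᵀ y = c: 6·y_catalyst + 1·y_cooling = 51; 3·y_catalyst + 4·y_cooling = 57.
This yields shadow prices y_catalyst = 7, y_cooling = 9.
Shadow price of cooling = 9.

9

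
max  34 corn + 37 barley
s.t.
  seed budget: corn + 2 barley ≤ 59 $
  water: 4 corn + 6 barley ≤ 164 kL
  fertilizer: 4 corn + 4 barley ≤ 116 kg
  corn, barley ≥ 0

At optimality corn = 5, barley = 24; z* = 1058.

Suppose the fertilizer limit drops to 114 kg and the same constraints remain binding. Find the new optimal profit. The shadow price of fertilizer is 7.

Δb = -2, so new z* = 1058 + (7)·(-2) = 1058 − 14 = 1044.

1044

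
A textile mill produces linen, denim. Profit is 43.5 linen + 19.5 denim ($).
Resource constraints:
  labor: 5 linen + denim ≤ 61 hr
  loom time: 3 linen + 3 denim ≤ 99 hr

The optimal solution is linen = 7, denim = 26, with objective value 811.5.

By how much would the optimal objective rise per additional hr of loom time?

At the optimum: labor uses 61 of 61 (binding); loom time uses 99 of 99 (binding).
From A_Bᵀ y = c: 5·y_labor + 3·y_loom time = 43.5; 1·y_labor + 3·y_loom time = 19.5.
Solving: y_labor = 6, y_loom time = 4.5.
Shadow price of loom time = 4.5.

4.5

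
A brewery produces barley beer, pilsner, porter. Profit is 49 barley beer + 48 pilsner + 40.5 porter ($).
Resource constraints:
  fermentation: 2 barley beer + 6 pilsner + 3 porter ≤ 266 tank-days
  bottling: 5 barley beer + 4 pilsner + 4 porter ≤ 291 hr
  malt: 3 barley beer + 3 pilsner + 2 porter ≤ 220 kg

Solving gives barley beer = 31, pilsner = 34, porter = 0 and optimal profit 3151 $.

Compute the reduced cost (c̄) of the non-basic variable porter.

Check each constraint at x*: fermentation 266/266 (tight); bottling 291/291 (tight); malt 195/220 (slack 25).
By complementary slackness, y = 0 for the non-binding constraint.
Dual feasibility on the basic columns requires 2·y_fermentation + 5·y_bottling = 49, 6·y_fermentation + 4·y_bottling = 48.
→ y_fermentation = 2 and y_bottling = 9.
Reduced cost of porter: c₃ − yᵀa₃ = 40.5 − (2·3 + 9·4) = 40.5 − 42 = -1.5.

-1.5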